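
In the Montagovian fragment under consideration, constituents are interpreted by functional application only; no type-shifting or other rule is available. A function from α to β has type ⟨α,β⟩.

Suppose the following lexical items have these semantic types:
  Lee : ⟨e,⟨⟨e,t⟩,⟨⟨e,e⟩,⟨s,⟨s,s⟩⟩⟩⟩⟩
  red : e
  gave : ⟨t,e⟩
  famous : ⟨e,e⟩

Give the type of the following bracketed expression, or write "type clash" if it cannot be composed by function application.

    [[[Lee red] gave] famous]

type clash

At [Lee red], Lee : ⟨e,⟨⟨e,t⟩,⟨⟨e,e⟩,⟨s,⟨s,s⟩⟩⟩⟩⟩ takes red : e, giving ⟨⟨e,t⟩,⟨⟨e,e⟩,⟨s,⟨s,s⟩⟩⟩⟩.
[[Lee red] gave]: ⟨⟨e,t⟩,⟨⟨e,e⟩,⟨s,⟨s,s⟩⟩⟩⟩ and ⟨t,e⟩ cannot combine by function application — type clash.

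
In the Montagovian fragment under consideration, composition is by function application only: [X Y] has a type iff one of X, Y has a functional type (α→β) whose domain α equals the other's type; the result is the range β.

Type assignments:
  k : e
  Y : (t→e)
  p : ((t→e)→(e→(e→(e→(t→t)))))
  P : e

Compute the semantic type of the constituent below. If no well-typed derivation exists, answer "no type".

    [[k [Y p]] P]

[Y p]: ((t→e)→(e→(e→(e→(t→t))))) applied to (t→e) yields (e→(e→(e→(t→t)))).
[k [Y p]]: (e→(e→(e→(t→t)))) applied to e yields (e→(e→(t→t))).
[[k [Y p]] P]: (e→(e→(t→t))) applied to e yields (e→(t→t)).

(e→(t→t))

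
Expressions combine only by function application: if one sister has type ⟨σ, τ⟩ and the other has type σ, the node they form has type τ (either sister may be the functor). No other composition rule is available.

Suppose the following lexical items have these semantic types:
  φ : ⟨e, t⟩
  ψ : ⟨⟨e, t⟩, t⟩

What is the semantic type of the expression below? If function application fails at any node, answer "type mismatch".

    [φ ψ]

[φ ψ]: ψ is ⟨⟨e, t⟩, t⟩, φ is ⟨e, t⟩; result t.

t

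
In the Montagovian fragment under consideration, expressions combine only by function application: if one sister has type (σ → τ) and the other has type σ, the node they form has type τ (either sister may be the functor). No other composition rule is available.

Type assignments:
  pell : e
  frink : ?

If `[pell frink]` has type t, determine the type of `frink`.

[pell frink] must have type t. The sister pell has type e; that is not a function onto t, so frink must be the functor, of type (e → t).

(e → t)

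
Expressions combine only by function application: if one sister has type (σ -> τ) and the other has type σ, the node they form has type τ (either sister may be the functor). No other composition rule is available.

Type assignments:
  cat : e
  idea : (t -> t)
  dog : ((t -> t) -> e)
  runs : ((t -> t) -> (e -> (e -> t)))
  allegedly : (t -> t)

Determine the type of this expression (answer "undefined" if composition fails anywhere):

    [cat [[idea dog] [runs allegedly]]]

[idea dog]: ((t -> t) -> e) applied to (t -> t) yields e.
[runs allegedly]: ((t -> t) -> (e -> (e -> t))) applied to (t -> t) yields (e -> (e -> t)).
[[idea dog] [runs allegedly]]: (e -> (e -> t)) applied to e yields (e -> t).
[cat [[idea dog] [runs allegedly]]]: (e -> t) applied to e yields t.

t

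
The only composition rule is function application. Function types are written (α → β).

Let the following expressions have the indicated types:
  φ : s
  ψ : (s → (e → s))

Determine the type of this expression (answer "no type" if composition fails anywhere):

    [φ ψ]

[φ ψ]: (s → (e → s)) applied to s yields (e → s).

(e → s)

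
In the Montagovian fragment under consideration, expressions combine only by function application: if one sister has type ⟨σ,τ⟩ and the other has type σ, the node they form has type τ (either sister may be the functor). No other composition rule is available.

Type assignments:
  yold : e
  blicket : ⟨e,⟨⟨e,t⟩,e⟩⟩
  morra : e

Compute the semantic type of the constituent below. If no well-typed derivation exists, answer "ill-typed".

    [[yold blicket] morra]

At [yold blicket], blicket : ⟨e,⟨⟨e,t⟩,e⟩⟩ takes yold : e, giving ⟨⟨e,t⟩,e⟩.
At [[yold blicket] morra]: neither ⟨⟨e,t⟩,e⟩ nor e can take the other as argument; the node is ill-typed.

ill-typed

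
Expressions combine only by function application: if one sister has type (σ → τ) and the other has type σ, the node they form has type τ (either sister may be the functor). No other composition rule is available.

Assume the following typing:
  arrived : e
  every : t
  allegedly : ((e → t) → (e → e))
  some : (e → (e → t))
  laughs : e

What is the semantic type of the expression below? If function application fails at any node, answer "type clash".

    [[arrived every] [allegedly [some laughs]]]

[arrived every]: e with t — neither is a function whose domain matches the other; composition fails here.

type clash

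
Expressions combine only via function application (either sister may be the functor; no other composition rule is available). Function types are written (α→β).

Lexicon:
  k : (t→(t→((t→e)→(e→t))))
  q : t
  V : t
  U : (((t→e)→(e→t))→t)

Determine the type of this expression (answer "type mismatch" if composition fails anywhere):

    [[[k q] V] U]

At [k q], k : (t→(t→((t→e)→(e→t)))) takes q : t, giving (t→((t→e)→(e→t))).
At [[k q] V], [k q] : (t→((t→e)→(e→t))) takes V : t, giving ((t→e)→(e→t)).
At [[[k q] V] U], U : (((t→e)→(e→t))→t) takes [[k q] V] : ((t→e)→(e→t)), giving t.

t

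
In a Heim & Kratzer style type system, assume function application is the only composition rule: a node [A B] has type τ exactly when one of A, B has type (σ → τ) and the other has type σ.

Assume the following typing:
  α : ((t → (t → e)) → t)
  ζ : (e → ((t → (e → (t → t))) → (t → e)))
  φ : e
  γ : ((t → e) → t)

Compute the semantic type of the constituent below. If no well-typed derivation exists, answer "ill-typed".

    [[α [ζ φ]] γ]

ill-typed

[ζ φ]: (e → ((t → (e → (t → t))) → (t → e))) applied to e yields ((t → (e → (t → t))) → (t → e)).
At [α [ζ φ]]: neither ((t → (t → e)) → t) nor ((t → (e → (t → t))) → (t → e)) can take the other as argument; the node is ill-typed.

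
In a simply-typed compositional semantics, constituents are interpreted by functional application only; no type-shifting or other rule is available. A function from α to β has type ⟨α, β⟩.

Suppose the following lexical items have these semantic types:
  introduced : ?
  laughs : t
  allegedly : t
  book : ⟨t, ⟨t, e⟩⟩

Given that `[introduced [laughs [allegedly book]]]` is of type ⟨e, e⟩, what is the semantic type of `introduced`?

[introduced [laughs [allegedly book]]] is required to be ⟨e, e⟩. [laughs [allegedly book]] : e cannot yield ⟨e, e⟩ as functor, so introduced : ⟨e, ⟨e, e⟩⟩.

⟨e, ⟨e, e⟩⟩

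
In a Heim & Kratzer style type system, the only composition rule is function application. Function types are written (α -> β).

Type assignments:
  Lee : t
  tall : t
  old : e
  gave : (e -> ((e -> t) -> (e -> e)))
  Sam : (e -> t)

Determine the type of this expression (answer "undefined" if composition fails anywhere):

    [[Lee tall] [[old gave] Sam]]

[Lee tall]: t and t cannot combine by function application — type clash.

undefined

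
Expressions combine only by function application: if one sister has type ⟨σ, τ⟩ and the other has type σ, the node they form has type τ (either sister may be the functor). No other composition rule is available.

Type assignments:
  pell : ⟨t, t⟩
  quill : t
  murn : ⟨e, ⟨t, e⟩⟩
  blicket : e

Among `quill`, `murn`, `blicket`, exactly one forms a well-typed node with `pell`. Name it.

quill

quill — combines: pell : ⟨t, t⟩ takes quill : t as argument, giving t.
murn : ⟨e, ⟨t, e⟩⟩ — pell needs t; murn needs e; neither fits.
blicket : e — pell needs t; blicket needs nothing (atomic); neither fits.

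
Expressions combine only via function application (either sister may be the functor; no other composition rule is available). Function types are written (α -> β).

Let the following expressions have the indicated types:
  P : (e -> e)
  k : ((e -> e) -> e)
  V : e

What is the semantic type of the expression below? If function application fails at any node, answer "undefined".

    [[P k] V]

[P k]: k is ((e -> e) -> e), P is (e -> e); result e.
[[P k] V]: e with e — neither is a function whose domain matches the other; composition fails here.

undefined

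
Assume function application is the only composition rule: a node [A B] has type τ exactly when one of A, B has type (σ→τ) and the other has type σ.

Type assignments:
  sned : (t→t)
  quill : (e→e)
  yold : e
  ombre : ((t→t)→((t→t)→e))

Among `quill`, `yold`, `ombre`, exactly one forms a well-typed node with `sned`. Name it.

ombre

quill : (e→e) — neither side's domain matches the other.
yold : e — neither side's domain matches the other.
ombre — combines: ombre : ((t→t)→((t→t)→e)) takes sned : (t→t) as argument, giving ((t→t)→e).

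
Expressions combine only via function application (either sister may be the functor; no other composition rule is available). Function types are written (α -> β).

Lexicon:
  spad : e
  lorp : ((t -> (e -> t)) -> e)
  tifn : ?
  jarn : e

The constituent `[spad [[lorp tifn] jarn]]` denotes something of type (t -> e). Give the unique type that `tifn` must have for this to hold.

(((t -> (e -> t)) -> e) -> (e -> (e -> (t -> e))))

[spad [[lorp tifn] jarn]] is required to be (t -> e). spad : e cannot yield (t -> e) as functor, so [[lorp tifn] jarn] : (e -> (t -> e)).
[[lorp tifn] jarn] is required to be (e -> (t -> e)). jarn : e cannot yield (e -> (t -> e)) as functor, so [lorp tifn] : (e -> (e -> (t -> e))).
[lorp tifn] is required to be (e -> (e -> (t -> e))). lorp : ((t -> (e -> t)) -> e) cannot yield (e -> (e -> (t -> e))) as functor, so tifn : (((t -> (e -> t)) -> e) -> (e -> (e -> (t -> e)))).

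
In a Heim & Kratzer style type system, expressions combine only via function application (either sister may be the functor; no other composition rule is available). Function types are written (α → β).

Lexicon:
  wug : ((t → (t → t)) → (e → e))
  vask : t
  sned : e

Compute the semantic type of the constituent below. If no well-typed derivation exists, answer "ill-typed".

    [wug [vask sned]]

ill-typed

[vask sned]: t and e cannot combine by function application — type clash.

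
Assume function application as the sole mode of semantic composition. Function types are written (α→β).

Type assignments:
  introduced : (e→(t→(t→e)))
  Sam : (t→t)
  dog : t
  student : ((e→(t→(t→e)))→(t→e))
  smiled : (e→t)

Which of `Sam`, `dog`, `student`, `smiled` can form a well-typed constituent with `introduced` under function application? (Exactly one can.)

student

Sam : (t→t) — introduced needs e; Sam needs t; neither fits.
dog : t — introduced needs e; dog needs nothing (atomic); neither fits.
student — combines: student : ((e→(t→(t→e)))→(t→e)) takes introduced : (e→(t→(t→e))) as argument, giving (t→e).
smiled : (e→t) — introduced needs e; smiled needs e; neither fits.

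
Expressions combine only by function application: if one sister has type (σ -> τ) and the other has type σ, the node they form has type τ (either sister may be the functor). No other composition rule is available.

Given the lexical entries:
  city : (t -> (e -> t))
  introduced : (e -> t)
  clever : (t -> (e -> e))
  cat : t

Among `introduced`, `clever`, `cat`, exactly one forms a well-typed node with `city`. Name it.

cat

introduced : (e -> t) — city needs t; introduced needs e; neither fits.
clever : (t -> (e -> e)) — city needs t; clever needs t; neither fits.
cat — combines: city : (t -> (e -> t)) takes cat : t as argument, giving (e -> t).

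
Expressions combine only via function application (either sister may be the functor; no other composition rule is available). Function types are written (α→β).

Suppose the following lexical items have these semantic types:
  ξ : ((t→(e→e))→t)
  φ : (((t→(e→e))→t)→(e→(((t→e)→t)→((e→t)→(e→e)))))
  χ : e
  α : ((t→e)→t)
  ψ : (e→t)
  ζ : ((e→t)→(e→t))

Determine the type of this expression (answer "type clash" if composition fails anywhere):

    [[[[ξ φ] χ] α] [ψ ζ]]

[ξ φ]: φ is (((t→(e→e))→t)→(e→(((t→e)→t)→((e→t)→(e→e))))), ξ is ((t→(e→e))→t); result (e→(((t→e)→t)→((e→t)→(e→e)))).
[[ξ φ] χ]: [ξ φ] is (e→(((t→e)→t)→((e→t)→(e→e)))), χ is e; result (((t→e)→t)→((e→t)→(e→e))).
[[[ξ φ] χ] α]: [[ξ φ] χ] is (((t→e)→t)→((e→t)→(e→e))), α is ((t→e)→t); result ((e→t)→(e→e)).
[ψ ζ]: ζ is ((e→t)→(e→t)), ψ is (e→t); result (e→t).
[[[[ξ φ] χ] α] [ψ ζ]]: [[[ξ φ] χ] α] is ((e→t)→(e→e)), [ψ ζ] is (e→t); result (e→e).

(e→e)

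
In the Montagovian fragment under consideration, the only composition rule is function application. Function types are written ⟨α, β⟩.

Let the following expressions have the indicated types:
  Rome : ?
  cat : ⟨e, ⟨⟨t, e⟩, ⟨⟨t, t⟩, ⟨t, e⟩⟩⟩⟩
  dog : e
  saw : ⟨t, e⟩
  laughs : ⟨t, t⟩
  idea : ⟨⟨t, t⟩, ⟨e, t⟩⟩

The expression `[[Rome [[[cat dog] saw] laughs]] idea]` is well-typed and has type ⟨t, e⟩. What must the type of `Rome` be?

⟨⟨t, e⟩, ⟨⟨⟨t, t⟩, ⟨e, t⟩⟩, ⟨t, e⟩⟩⟩

At [[Rome [[[cat dog] saw] laughs]] idea] (required: ⟨t, e⟩): idea is ⟨⟨t, t⟩, ⟨e, t⟩⟩, which is not a function with range ⟨t, e⟩; hence [Rome [[[cat dog] saw] laughs]] is the functor — type ⟨⟨⟨t, t⟩, ⟨e, t⟩⟩, ⟨t, e⟩⟩.
At [Rome [[[cat dog] saw] laughs]] (required: ⟨⟨⟨t, t⟩, ⟨e, t⟩⟩, ⟨t, e⟩⟩): [[[cat dog] saw] laughs] is ⟨t, e⟩, which is not a function with range ⟨⟨⟨t, t⟩, ⟨e, t⟩⟩, ⟨t, e⟩⟩; hence Rome is the functor — type ⟨⟨t, e⟩, ⟨⟨⟨t, t⟩, ⟨e, t⟩⟩, ⟨t, e⟩⟩⟩.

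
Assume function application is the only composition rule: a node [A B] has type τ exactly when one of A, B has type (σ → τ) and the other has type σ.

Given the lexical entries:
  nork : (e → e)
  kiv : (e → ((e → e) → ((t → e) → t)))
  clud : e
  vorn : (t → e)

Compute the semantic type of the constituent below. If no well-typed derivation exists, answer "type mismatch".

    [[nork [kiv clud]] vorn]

[kiv clud]: (e → ((e → e) → ((t → e) → t))) applied to e yields ((e → e) → ((t → e) → t)).
[nork [kiv clud]]: ((e → e) → ((t → e) → t)) applied to (e → e) yields ((t → e) → t).
[[nork [kiv clud]] vorn]: ((t → e) → t) applied to (t → e) yields t.

t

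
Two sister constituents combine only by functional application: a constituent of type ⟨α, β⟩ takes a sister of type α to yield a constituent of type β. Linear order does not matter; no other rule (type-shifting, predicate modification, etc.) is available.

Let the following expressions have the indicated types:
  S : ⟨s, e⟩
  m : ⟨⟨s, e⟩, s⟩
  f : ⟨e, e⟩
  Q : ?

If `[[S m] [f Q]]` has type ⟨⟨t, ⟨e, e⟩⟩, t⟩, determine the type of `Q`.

⟨⟨e, e⟩, ⟨s, ⟨⟨t, ⟨e, e⟩⟩, t⟩⟩⟩

For [[S m] [f Q]] to have type ⟨⟨t, ⟨e, e⟩⟩, t⟩ with [S m] of type s, [f Q] must be the function: [f Q] : ⟨s, ⟨⟨t, ⟨e, e⟩⟩, t⟩⟩.
For [f Q] to have type ⟨s, ⟨⟨t, ⟨e, e⟩⟩, t⟩⟩ with f of type ⟨e, e⟩, Q must be the function: Q : ⟨⟨e, e⟩, ⟨s, ⟨⟨t, ⟨e, e⟩⟩, t⟩⟩⟩.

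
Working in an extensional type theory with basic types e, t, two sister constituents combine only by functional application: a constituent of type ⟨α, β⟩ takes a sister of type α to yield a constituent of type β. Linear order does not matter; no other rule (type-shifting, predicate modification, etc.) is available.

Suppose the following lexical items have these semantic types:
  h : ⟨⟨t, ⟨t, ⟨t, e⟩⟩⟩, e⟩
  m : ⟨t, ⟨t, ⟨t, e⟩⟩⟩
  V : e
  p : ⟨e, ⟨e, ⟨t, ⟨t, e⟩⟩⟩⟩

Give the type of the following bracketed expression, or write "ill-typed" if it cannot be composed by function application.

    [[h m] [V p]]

⟨t, ⟨t, e⟩⟩

[h m] — h of type ⟨⟨t, ⟨t, ⟨t, e⟩⟩⟩, e⟩ combines with m of type ⟨t, ⟨t, ⟨t, e⟩⟩⟩: type e.
[V p] — p of type ⟨e, ⟨e, ⟨t, ⟨t, e⟩⟩⟩⟩ combines with V of type e: type ⟨e, ⟨t, ⟨t, e⟩⟩⟩.
[[h m] [V p]] — [V p] of type ⟨e, ⟨t, ⟨t, e⟩⟩⟩ combines with [h m] of type e: type ⟨t, ⟨t, e⟩⟩.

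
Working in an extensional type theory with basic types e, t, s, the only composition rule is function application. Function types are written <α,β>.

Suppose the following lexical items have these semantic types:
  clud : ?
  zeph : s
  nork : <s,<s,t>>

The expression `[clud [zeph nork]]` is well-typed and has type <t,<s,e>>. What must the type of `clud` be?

At [clud [zeph nork]] (required: <t,<s,e>>): [zeph nork] is <s,t>, which is not a function with range <t,<s,e>>; hence clud is the functor — type <<s,t>,<t,<s,e>>>.

<<s,t>,<t,<s,e>>>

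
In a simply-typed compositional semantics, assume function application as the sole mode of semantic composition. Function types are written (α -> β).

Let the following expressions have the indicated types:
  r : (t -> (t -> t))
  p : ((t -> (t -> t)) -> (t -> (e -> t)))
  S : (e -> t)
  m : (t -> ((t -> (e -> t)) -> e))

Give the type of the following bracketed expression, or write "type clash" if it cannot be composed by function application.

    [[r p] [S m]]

type clash

[r p]: ((t -> (t -> t)) -> (t -> (e -> t))) applied to (t -> (t -> t)) yields (t -> (e -> t)).
[S m]: (e -> t) with (t -> ((t -> (e -> t)) -> e)) — neither is a function whose domain matches the other; composition fails here.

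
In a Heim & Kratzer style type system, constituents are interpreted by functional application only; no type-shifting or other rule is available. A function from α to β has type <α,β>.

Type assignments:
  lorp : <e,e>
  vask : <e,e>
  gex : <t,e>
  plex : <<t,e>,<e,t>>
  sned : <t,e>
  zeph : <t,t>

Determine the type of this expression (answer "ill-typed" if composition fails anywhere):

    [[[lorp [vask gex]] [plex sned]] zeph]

[vask gex]: <e,e> with <t,e> — neither is a function whose domain matches the other; composition fails here.

ill-typed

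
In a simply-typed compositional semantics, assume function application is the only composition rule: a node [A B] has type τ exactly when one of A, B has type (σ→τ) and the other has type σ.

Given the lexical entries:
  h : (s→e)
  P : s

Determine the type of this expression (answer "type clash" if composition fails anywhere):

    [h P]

[h P]: (s→e) applied to s yields e.

e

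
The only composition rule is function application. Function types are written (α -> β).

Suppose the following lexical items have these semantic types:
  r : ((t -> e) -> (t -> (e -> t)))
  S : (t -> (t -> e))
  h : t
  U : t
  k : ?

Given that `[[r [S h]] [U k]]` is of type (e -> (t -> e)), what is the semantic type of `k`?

At [[r [S h]] [U k]] (required: (e -> (t -> e))): [r [S h]] is (t -> (e -> t)), which is not a function with range (e -> (t -> e)); hence [U k] is the functor — type ((t -> (e -> t)) -> (e -> (t -> e))).
At [U k] (required: ((t -> (e -> t)) -> (e -> (t -> e)))): U is t, which is not a function with range ((t -> (e -> t)) -> (e -> (t -> e))); hence k is the functor — type (t -> ((t -> (e -> t)) -> (e -> (t -> e)))).

(t -> ((t -> (e -> t)) -> (e -> (t -> e))))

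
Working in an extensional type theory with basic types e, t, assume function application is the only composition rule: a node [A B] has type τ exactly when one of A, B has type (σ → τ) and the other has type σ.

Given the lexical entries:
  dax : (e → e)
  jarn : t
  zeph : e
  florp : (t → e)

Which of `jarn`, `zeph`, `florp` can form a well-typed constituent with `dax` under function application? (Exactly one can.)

zeph

jarn : t — dax needs e; jarn needs nothing (atomic); neither fits.
zeph — combines: dax : (e → e) takes zeph : e as argument, giving e.
florp : (t → e) — dax needs e; florp needs t; neither fits.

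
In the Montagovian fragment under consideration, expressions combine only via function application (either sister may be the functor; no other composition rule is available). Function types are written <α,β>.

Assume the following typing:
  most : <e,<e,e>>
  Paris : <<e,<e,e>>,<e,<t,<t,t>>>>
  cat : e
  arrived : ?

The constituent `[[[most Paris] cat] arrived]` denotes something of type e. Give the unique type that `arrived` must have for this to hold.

[[[most Paris] cat] arrived] is required to be e. [[most Paris] cat] : <t,<t,t>> cannot yield e as functor, so arrived : <<t,<t,t>>,e>.

<<t,<t,t>>,e>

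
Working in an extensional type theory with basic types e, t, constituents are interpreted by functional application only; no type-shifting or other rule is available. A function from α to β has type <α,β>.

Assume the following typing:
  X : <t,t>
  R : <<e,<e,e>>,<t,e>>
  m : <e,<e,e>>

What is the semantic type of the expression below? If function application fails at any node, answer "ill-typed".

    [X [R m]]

[R m]: <<e,<e,e>>,<t,e>> applied to <e,<e,e>> yields <t,e>.
[X [R m]]: <t,t> with <t,e> — neither is a function whose domain matches the other; composition fails here.

ill-typed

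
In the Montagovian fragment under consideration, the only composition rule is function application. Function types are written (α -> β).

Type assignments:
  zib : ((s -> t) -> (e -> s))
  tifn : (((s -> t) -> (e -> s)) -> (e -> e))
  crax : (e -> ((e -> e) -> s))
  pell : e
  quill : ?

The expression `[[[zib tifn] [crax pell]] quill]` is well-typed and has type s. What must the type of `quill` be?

(s -> s)

At [[[zib tifn] [crax pell]] quill] (required: s): [[zib tifn] [crax pell]] is s, which is not a function with range s; hence quill is the functor — type (s -> s).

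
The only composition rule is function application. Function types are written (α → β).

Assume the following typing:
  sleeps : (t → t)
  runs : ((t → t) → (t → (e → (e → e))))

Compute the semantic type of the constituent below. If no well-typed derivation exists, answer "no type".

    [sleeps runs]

[sleeps runs]: runs is ((t → t) → (t → (e → (e → e)))), sleeps is (t → t); result (t → (e → (e → e))).

(t → (e → (e → e)))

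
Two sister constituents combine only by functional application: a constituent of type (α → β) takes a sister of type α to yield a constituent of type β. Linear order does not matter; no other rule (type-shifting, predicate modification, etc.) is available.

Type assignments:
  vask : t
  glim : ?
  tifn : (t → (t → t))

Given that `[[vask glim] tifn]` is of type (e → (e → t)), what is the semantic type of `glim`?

(t → ((t → (t → t)) → (e → (e → t))))

[[vask glim] tifn] must have type (e → (e → t)). The sister tifn has type (t → (t → t)); that is not a function onto (e → (e → t)), so [vask glim] must be the functor, of type ((t → (t → t)) → (e → (e → t))).
[vask glim] must have type ((t → (t → t)) → (e → (e → t))). The sister vask has type t; that is not a function onto ((t → (t → t)) → (e → (e → t))), so glim must be the functor, of type (t → ((t → (t → t)) → (e → (e → t)))).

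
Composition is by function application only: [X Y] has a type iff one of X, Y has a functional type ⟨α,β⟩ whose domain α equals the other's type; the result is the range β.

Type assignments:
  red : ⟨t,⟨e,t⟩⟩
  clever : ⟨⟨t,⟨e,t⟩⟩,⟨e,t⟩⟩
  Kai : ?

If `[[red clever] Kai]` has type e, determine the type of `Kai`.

⟨⟨e,t⟩,e⟩

At [[red clever] Kai] (required: e): [red clever] is ⟨e,t⟩, which is not a function with range e; hence Kai is the functor — type ⟨⟨e,t⟩,e⟩.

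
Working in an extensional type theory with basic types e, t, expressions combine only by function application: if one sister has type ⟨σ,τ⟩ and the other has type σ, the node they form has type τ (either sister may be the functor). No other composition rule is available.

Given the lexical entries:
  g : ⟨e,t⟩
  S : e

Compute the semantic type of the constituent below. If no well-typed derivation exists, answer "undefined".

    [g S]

[g S]: functor g : ⟨e,t⟩, argument S : e; result t.

t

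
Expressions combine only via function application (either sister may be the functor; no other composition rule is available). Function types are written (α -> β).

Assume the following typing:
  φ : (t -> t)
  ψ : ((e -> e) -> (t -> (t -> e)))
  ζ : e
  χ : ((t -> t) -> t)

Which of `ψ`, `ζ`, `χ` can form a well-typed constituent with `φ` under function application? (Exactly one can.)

χ

ψ : ((e -> e) -> (t -> (t -> e))) — no; φ wants t, and ψ wants (e -> e).
ζ : e — no; φ wants t, and ζ wants nothing (atomic).
χ — combines: χ : ((t -> t) -> t) takes φ : (t -> t) as argument, giving t.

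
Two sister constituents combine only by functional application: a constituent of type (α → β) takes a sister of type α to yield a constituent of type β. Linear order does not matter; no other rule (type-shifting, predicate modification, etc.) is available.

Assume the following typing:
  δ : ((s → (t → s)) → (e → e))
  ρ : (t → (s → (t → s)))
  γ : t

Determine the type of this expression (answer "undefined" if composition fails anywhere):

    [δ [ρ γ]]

[ρ γ]: (t → (s → (t → s))) applied to t yields (s → (t → s)).
[δ [ρ γ]]: ((s → (t → s)) → (e → e)) applied to (s → (t → s)) yields (e → e).

(e → e)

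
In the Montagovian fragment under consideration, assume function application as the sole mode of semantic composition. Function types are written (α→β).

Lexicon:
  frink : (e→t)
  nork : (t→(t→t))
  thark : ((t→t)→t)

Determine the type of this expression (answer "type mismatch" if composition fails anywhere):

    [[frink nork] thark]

At [frink nork]: neither (e→t) nor (t→(t→t)) can take the other as argument; the node is ill-typed.

type mismatch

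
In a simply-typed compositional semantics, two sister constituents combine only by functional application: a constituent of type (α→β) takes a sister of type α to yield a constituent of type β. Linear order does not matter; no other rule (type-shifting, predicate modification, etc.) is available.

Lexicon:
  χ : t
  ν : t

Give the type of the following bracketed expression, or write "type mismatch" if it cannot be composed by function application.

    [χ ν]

type mismatch

At [χ ν]: neither t nor t can take the other as argument; the node is ill-typed.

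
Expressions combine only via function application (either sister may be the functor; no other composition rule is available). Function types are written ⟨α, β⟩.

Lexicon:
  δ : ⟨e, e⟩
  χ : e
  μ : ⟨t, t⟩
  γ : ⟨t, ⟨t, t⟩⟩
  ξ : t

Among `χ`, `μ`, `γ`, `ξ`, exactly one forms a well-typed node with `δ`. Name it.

χ — combines: δ : ⟨e, e⟩ takes χ : e as argument, giving e.
μ : ⟨t, t⟩ — no; δ wants e, and μ wants t.
γ : ⟨t, ⟨t, t⟩⟩ — no; δ wants e, and γ wants t.
ξ : t — no; δ wants e, and ξ wants nothing (atomic).

χ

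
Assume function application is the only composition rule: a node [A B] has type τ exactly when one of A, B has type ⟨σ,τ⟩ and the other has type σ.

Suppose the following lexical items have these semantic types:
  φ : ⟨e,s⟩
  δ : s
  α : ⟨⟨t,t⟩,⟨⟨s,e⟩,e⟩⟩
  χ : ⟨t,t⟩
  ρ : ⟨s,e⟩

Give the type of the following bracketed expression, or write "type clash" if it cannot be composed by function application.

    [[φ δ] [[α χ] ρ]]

At [φ δ]: neither ⟨e,s⟩ nor s can take the other as argument; the node is ill-typed.

type clash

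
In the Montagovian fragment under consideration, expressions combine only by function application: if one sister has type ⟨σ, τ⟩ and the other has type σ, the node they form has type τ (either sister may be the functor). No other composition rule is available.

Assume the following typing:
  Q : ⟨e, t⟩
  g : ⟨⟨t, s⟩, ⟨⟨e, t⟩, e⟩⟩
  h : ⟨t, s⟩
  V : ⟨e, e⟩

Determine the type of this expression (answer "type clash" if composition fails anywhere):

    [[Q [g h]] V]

e

[g h]: ⟨⟨t, s⟩, ⟨⟨e, t⟩, e⟩⟩ applied to ⟨t, s⟩ yields ⟨⟨e, t⟩, e⟩.
[Q [g h]]: ⟨⟨e, t⟩, e⟩ applied to ⟨e, t⟩ yields e.
[[Q [g h]] V]: ⟨e, e⟩ applied to e yields e.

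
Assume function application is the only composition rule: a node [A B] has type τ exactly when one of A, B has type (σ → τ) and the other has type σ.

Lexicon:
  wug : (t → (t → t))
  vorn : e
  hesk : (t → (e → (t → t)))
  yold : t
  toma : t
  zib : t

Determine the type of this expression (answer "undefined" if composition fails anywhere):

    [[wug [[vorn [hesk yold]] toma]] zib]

At [hesk yold], hesk : (t → (e → (t → t))) takes yold : t, giving (e → (t → t)).
At [vorn [hesk yold]], [hesk yold] : (e → (t → t)) takes vorn : e, giving (t → t).
At [[vorn [hesk yold]] toma], [vorn [hesk yold]] : (t → t) takes toma : t, giving t.
At [wug [[vorn [hesk yold]] toma]], wug : (t → (t → t)) takes [[vorn [hesk yold]] toma] : t, giving (t → t).
At [[wug [[vorn [hesk yold]] toma]] zib], [wug [[vorn [hesk yold]] toma]] : (t → t) takes zib : t, giving t.

t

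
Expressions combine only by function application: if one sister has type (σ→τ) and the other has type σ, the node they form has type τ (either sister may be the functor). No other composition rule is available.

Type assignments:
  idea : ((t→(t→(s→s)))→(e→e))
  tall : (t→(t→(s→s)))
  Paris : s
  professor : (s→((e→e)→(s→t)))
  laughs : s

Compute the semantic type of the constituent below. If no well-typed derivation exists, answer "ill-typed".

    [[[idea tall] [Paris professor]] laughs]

t

[idea tall]: functor idea : ((t→(t→(s→s)))→(e→e)), argument tall : (t→(t→(s→s))); result (e→e).
[Paris professor]: functor professor : (s→((e→e)→(s→t))), argument Paris : s; result ((e→e)→(s→t)).
[[idea tall] [Paris professor]]: functor [Paris professor] : ((e→e)→(s→t)), argument [idea tall] : (e→e); result (s→t).
[[[idea tall] [Paris professor]] laughs]: functor [[idea tall] [Paris professor]] : (s→t), argument laughs : s; result t.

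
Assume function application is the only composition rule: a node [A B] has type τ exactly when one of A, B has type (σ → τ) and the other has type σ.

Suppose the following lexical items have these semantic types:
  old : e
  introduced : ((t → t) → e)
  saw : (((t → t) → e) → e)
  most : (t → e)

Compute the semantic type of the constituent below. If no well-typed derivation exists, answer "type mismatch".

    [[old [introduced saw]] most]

[introduced saw]: (((t → t) → e) → e) applied to ((t → t) → e) yields e.
[old [introduced saw]]: e with e — neither is a function whose domain matches the other; composition fails here.

type mismatch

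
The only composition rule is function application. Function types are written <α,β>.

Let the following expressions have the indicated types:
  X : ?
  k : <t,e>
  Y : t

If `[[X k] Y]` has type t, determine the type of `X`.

<<t,e>,<t,t>>

For [[X k] Y] to have type t with Y of type t, [X k] must be the function: [X k] : <t,t>.
For [X k] to have type <t,t> with k of type <t,e>, X must be the function: X : <<t,e>,<t,t>>.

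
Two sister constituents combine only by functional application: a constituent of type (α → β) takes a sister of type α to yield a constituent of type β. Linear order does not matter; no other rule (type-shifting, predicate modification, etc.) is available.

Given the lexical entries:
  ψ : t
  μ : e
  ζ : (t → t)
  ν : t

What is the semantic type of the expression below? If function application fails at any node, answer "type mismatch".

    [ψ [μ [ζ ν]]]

[ζ ν] — ζ of type (t → t) combines with ν of type t: type t.
[μ [ζ ν]]: e and t cannot combine by function application — type clash.

type mismatch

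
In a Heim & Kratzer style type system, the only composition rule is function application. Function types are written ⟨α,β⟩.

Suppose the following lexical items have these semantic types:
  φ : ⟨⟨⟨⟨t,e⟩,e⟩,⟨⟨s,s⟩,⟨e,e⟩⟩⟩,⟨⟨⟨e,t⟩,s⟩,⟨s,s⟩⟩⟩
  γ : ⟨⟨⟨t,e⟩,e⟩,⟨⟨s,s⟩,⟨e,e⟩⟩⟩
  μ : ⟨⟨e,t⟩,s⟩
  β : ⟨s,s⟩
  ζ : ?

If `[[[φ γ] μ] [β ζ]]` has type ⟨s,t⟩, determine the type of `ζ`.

⟨⟨s,s⟩,⟨⟨s,s⟩,⟨s,t⟩⟩⟩

For [[[φ γ] μ] [β ζ]] to have type ⟨s,t⟩ with [[φ γ] μ] of type ⟨s,s⟩, [β ζ] must be the function: [β ζ] : ⟨⟨s,s⟩,⟨s,t⟩⟩.
For [β ζ] to have type ⟨⟨s,s⟩,⟨s,t⟩⟩ with β of type ⟨s,s⟩, ζ must be the function: ζ : ⟨⟨s,s⟩,⟨⟨s,s⟩,⟨s,t⟩⟩⟩.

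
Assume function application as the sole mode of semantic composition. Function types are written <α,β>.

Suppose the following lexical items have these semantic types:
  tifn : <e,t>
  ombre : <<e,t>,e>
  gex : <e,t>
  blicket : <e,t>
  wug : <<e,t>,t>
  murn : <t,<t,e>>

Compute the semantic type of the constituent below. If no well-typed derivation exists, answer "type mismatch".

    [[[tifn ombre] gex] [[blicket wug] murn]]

e

[tifn ombre]: <<e,t>,e> applied to <e,t> yields e.
[[tifn ombre] gex]: <e,t> applied to e yields t.
[blicket wug]: <<e,t>,t> applied to <e,t> yields t.
[[blicket wug] murn]: <t,<t,e>> applied to t yields <t,e>.
[[[tifn ombre] gex] [[blicket wug] murn]]: <t,e> applied to t yields e.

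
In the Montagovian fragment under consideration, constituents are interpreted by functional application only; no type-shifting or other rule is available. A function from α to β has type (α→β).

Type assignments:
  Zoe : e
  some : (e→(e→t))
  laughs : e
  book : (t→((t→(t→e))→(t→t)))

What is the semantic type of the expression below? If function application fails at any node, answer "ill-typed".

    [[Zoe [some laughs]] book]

((t→(t→e))→(t→t))

[some laughs]: functor some : (e→(e→t)), argument laughs : e; result (e→t).
[Zoe [some laughs]]: functor [some laughs] : (e→t), argument Zoe : e; result t.
[[Zoe [some laughs]] book]: functor book : (t→((t→(t→e))→(t→t))), argument [Zoe [some laughs]] : t; result ((t→(t→e))→(t→t)).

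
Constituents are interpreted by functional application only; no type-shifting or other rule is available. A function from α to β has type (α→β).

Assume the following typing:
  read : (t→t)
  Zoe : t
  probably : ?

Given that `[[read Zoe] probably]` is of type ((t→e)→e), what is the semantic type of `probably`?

(t→((t→e)→e))

[[read Zoe] probably] must have type ((t→e)→e). The sister [read Zoe] has type t; that is not a function onto ((t→e)→e), so probably must be the functor, of type (t→((t→e)→e)).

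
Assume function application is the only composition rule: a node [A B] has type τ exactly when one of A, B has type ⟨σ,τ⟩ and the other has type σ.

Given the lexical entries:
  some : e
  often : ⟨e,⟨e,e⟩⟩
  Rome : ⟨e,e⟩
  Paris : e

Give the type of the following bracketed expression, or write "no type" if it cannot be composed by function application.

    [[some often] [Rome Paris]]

[some often]: ⟨e,⟨e,e⟩⟩ applied to e yields ⟨e,e⟩.
[Rome Paris]: ⟨e,e⟩ applied to e yields e.
[[some often] [Rome Paris]]: ⟨e,e⟩ applied to e yields e.

e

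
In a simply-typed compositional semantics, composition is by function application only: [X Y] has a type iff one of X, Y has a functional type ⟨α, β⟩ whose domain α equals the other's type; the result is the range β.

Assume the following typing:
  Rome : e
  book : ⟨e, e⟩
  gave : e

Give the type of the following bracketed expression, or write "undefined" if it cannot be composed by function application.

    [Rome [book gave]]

[book gave] — book of type ⟨e, e⟩ combines with gave of type e: type e.
At [Rome [book gave]]: neither e nor e can take the other as argument; the node is ill-typed.

undefined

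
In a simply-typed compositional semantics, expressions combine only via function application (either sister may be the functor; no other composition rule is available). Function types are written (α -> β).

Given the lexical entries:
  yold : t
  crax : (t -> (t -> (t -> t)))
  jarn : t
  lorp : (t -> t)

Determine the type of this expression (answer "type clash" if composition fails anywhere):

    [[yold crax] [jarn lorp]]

(t -> t)

At [yold crax], crax : (t -> (t -> (t -> t))) takes yold : t, giving (t -> (t -> t)).
At [jarn lorp], lorp : (t -> t) takes jarn : t, giving t.
At [[yold crax] [jarn lorp]], [yold crax] : (t -> (t -> t)) takes [jarn lorp] : t, giving (t -> t).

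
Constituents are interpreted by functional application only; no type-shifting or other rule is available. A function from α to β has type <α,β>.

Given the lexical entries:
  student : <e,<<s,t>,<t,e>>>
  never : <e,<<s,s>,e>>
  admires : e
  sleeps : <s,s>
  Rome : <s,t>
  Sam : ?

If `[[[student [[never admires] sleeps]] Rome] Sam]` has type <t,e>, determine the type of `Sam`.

<<t,e>,<t,e>>

For [[[student [[never admires] sleeps]] Rome] Sam] to have type <t,e> with [[student [[never admires] sleeps]] Rome] of type <t,e>, Sam must be the function: Sam : <<t,e>,<t,e>>.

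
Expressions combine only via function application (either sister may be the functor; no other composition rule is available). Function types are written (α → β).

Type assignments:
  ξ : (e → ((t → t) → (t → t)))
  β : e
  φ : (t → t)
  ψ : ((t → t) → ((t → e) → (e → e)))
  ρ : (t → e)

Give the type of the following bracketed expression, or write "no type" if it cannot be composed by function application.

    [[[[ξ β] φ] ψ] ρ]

[ξ β]: ξ is (e → ((t → t) → (t → t))), β is e; result ((t → t) → (t → t)).
[[ξ β] φ]: [ξ β] is ((t → t) → (t → t)), φ is (t → t); result (t → t).
[[[ξ β] φ] ψ]: ψ is ((t → t) → ((t → e) → (e → e))), [[ξ β] φ] is (t → t); result ((t → e) → (e → e)).
[[[[ξ β] φ] ψ] ρ]: [[[ξ β] φ] ψ] is ((t → e) → (e → e)), ρ is (t → e); result (e → e).

(e → e)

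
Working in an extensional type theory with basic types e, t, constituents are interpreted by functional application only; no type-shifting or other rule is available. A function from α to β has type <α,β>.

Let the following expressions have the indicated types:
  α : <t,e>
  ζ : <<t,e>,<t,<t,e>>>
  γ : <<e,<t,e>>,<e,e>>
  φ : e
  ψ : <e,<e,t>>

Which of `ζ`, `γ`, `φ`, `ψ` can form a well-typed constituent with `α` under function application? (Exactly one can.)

ζ — combines: ζ : <<t,e>,<t,<t,e>>> takes α : <t,e> as argument, giving <t,<t,e>>.
γ : <<e,<t,e>>,<e,e>> — no; α wants t, and γ wants <e,<t,e>>.
φ : e — no; α wants t, and φ wants nothing (atomic).
ψ : <e,<e,t>> — no; α wants t, and ψ wants e.

ζ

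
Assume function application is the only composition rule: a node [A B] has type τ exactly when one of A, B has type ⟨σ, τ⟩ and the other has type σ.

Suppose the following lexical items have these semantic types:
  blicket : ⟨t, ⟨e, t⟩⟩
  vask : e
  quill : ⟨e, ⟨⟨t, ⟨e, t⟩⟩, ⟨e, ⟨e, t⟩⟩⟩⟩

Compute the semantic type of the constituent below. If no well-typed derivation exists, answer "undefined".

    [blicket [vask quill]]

⟨e, ⟨e, t⟩⟩

[vask quill]: ⟨e, ⟨⟨t, ⟨e, t⟩⟩, ⟨e, ⟨e, t⟩⟩⟩⟩ applied to e yields ⟨⟨t, ⟨e, t⟩⟩, ⟨e, ⟨e, t⟩⟩⟩.
[blicket [vask quill]]: ⟨⟨t, ⟨e, t⟩⟩, ⟨e, ⟨e, t⟩⟩⟩ applied to ⟨t, ⟨e, t⟩⟩ yields ⟨e, ⟨e, t⟩⟩.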